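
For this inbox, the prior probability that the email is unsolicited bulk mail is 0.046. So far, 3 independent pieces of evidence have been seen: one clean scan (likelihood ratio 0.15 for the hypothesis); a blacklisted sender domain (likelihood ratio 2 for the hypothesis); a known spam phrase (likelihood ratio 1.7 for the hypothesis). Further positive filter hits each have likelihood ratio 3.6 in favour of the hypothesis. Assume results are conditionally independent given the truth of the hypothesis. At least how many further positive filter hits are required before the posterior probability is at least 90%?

5

Prior odds = 0.046/0.954 = 23/477.
Combined Bayes factor of the evidence already in hand = 0.15 × 2 × 1.7 = 0.51.
Odds after that evidence = (23/477) × 0.51 = 391/15900.
Target odds = 0.9/0.1 = 9.
Need 3.6ⁿ ≥ 9 ÷ (391/15900) = 143100/391.
3.6⁴ = 167.9616 falls short of 143100/391 but 3.6⁵ = 604.66176 reaches it, so n = 5.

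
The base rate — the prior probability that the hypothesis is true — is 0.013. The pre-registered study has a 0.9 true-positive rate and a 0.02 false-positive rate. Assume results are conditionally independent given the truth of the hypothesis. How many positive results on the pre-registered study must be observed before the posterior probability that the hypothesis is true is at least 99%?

3

Prior odds = 0.013/0.987 = 13/987.
Likelihood ratio of a positive result = 0.9/0.02 = 45.
Target odds: 0.99 ÷ 0.01 = 99.
Require 45ⁿ ≥ 99 ÷ (13/987) = 97713/13.
45² = 2025 falls short of 97713/13 but 45³ = 91125 reaches it, so n = 3.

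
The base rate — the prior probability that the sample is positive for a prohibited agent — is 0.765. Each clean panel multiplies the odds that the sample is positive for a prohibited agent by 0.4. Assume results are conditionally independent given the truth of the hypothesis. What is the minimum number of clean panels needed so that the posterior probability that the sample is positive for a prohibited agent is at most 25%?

Prior odds: 0.765 ÷ 0.235 = 153/47.
Likelihood ratio per clean panel = 0.4.
Target odds: 0.25 ÷ 0.75 = 1/3.
Need (153/47) × 0.4ⁿ ≤ 1/3, i.e. 0.4ⁿ ≤ 47/459.
0.4² = 0.16 is still above 47/459 but 0.4³ = 0.064 is at or below it, so n = 3.

3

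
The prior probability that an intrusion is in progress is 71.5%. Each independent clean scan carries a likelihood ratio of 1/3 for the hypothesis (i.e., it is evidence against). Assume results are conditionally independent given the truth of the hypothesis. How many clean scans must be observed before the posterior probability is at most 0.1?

3

Prior odds: 0.715 ÷ 0.285 = 143/57.
Likelihood ratio per clean scan = 1/3.
Target posterior odds = 0.1/0.9 = 1/9.
Require (1/3)ⁿ ≤ 1/9 ÷ (143/57) = 19/429.
(1/3)² = 1/9 is still above 19/429 but (1/3)³ = 1/27 is at or below it, so n = 3.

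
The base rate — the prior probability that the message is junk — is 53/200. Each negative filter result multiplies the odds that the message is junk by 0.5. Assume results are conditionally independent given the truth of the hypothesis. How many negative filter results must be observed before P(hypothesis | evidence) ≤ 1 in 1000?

9

Prior odds: 0.265 ÷ 0.735 = 53/147.
Likelihood ratio per negative filter result = 0.5.
Target odds: 0.001 ÷ 0.999 = 1/999.
Need (53/147) × 0.5ⁿ ≤ 1/999, i.e. 0.5ⁿ ≤ 49/17649.
0.5⁸ = 0.00390625 is still above 49/17649 but 0.5⁹ = 0.001953125 is at or below it, so n = 9.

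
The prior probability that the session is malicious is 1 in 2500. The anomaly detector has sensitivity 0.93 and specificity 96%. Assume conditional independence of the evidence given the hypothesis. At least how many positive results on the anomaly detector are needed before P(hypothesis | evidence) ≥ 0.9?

4

Prior odds: 0.0004 ÷ 0.9996 = 1/2499.
False-positive rate = 1 − 0.96 = 0.04; likelihood ratio of a positive = 0.93/0.04 = 23.25.
Target posterior odds = 0.9/0.1 = 9.
Need (1/2499) × 23.25ⁿ ≥ 9, i.e. 23.25ⁿ ≥ 22491.
23.25³ = 804357/64 falls short of 22491 but 23.25⁴ = 74805201/256 reaches it, so n = 4.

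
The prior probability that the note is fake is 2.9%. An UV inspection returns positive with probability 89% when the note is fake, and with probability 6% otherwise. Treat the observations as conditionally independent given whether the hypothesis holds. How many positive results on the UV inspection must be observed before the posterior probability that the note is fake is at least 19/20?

Prior odds = 0.029/0.971 = 29/971.
Likelihood ratio of a positive result = 0.89/0.06 = 89/6.
Target odds: 0.95 ÷ 0.05 = 19.
Need (29/971) × (89/6)ⁿ ≥ 19, i.e. (89/6)ⁿ ≥ 18449/29.
(89/6)² = 7921/36 falls short of 18449/29 but (89/6)³ = 704969/216 reaches it, so n = 3.

3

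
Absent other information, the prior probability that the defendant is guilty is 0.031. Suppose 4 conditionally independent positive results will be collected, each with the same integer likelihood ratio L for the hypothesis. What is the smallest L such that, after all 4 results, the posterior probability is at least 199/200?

9

Prior odds = 0.031/0.969 = 31/969.
Target odds = 0.995/0.005 = 199.
Need L⁴ ≥ 199 ÷ (31/969) = 192831/31.
8⁴ = 4096 < 192831/31 ≤ 6561 = 9⁴, so L = 9.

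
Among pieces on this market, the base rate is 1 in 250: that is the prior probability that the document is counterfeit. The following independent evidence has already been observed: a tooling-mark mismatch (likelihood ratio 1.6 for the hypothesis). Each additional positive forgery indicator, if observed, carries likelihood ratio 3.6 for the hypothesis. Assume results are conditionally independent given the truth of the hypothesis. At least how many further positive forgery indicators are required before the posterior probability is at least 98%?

Prior odds = 0.004/0.996 = 1/249.
Bayes factor of the evidence already in hand = 1.6.
Odds after that evidence = (1/249) × 1.6 = 8/1245.
Target odds = 0.98/0.02 = 49.
Need 3.6ⁿ ≥ 49 ÷ (8/1245) = 7625.625.
3.6⁶ = 34012224/15625 falls short of 7625.625 but 3.6⁷ = 612220032/78125 reaches it, so n = 7.

7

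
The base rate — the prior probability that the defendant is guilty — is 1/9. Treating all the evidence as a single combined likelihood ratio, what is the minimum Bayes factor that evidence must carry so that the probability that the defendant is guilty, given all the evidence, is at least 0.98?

Prior odds = (1/9)/(8/9) = 0.125.
Target odds = 0.98/0.02 = 49.
Required Bayes factor = 49 ÷ 0.125 = 392.

392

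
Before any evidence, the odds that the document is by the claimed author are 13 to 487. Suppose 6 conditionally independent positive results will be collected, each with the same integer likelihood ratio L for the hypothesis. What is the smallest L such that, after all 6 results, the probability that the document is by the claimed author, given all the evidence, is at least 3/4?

Prior odds = 13/487.
Target odds = 0.75/0.25 = 3.
Need L⁶ ≥ 3 ÷ (13/487) = 1461/13.
2⁶ = 64 < 1461/13 ≤ 729 = 3⁶, so L = 3.

3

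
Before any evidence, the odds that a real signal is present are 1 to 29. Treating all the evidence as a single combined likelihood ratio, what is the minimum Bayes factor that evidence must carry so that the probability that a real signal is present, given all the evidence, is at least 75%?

87

Prior odds = 1/29.
Target odds = 0.75/0.25 = 3.
Required Bayes factor = 3 ÷ (1/29) = 87.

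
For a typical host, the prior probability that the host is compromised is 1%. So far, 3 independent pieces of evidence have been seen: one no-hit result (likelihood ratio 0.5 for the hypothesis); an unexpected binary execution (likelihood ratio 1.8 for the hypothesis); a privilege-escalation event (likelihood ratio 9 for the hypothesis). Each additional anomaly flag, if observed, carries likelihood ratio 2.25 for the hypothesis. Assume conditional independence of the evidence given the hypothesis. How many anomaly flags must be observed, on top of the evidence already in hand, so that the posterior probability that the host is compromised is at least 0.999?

Prior odds = 0.01/0.99 = 1/99.
Combined Bayes factor of the evidence already in hand = 0.5 × 1.8 × 9 = 8.1.
Odds after that evidence = (1/99) × 8.1 = 9/110.
Target odds = 0.999/0.001 = 999.
Need 2.25ⁿ ≥ 999 ÷ (9/110) = 12210.
2.25¹¹ ≈7481.83 falls short of 12210 but 2.25¹² ≈16834.1 reaches it, so n = 12.

12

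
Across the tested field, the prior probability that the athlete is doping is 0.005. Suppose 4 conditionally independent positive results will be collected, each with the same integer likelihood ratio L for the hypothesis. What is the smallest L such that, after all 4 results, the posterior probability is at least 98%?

10

Prior odds = 0.005/0.995 = 1/199.
Target odds = 0.98/0.02 = 49.
Need L⁴ ≥ 49 ÷ (1/199) = 9751.
9⁴ = 6561 < 9751 ≤ 10000 = 10⁴, so L = 10.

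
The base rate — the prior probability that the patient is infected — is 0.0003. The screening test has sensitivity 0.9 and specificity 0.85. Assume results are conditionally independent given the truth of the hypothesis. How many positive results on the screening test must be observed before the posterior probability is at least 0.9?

Prior odds: 0.0003 ÷ 0.9997 = 3/9997.
False-positive rate = 1 − 0.85 = 0.15; likelihood ratio of a positive = 0.9/0.15 = 6.
Target odds: 0.9 ÷ 0.1 = 9.
Require 6ⁿ ≥ 9 ÷ (3/9997) = 29991.
6⁵ = 7776 falls short of 29991 but 6⁶ = 46656 reaches it, so n = 6.

6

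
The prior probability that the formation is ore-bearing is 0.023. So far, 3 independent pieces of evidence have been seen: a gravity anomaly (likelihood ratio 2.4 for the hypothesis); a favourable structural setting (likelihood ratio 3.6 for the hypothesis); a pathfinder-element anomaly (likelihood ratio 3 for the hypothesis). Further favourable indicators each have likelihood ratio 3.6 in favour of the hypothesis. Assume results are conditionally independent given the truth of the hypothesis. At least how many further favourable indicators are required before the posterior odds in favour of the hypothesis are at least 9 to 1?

Prior odds = 0.023/0.977 = 23/977.
Combined Bayes factor of the evidence already in hand = 2.4 × 3.6 × 3 = 25.92.
Odds after that evidence = (23/977) × 25.92 = 14904/24425.
Target odds = 9.
Need 3.6ⁿ ≥ 9 ÷ (14904/24425) = 24425/1656.
3.6² = 12.96 falls short of 24425/1656 but 3.6³ = 46.656 reaches it, so n = 3.

3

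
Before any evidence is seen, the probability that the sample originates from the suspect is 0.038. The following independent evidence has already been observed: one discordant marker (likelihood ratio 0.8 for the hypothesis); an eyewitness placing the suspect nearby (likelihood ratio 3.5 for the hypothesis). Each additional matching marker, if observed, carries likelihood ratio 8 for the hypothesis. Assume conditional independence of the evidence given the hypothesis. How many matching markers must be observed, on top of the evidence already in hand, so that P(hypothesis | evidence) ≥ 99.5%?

Prior odds = 0.038/0.962 = 19/481.
Combined Bayes factor of the evidence already in hand = 0.8 × 3.5 = 2.8.
Odds after that evidence = (19/481) × 2.8 = 266/2405.
Target odds = 0.995/0.005 = 199.
Need 8ⁿ ≥ 199 ÷ (266/2405) = 478595/266.
8³ = 512 falls short of 478595/266 but 8⁴ = 4096 reaches it, so n = 4.

4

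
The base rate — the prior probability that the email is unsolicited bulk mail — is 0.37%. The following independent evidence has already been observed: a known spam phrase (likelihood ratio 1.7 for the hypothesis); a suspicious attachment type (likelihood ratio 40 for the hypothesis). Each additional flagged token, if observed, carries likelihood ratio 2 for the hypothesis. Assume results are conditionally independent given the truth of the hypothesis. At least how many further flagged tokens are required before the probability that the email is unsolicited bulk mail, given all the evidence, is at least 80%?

4

Prior odds = 0.0037/0.9963 = 37/9963.
Combined Bayes factor of the evidence already in hand = 1.7 × 40 = 68.
Odds after that evidence = (37/9963) × 68 = 2516/9963.
Target odds = 0.8/0.2 = 4.
Need 2ⁿ ≥ 4 ÷ (2516/9963) = 9963/629.
2³ = 8 falls short of 9963/629 but 2⁴ = 16 reaches it, so n = 4.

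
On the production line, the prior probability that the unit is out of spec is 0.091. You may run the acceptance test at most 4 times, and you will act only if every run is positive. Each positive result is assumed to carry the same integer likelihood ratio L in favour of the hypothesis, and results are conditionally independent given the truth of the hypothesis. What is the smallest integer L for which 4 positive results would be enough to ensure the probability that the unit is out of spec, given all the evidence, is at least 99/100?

6

Prior odds = 0.091/0.909 = 91/909.
Target odds = 0.99/0.01 = 99.
Need L⁴ ≥ 99 ÷ (91/909) = 89991/91.
5⁴ = 625 < 89991/91 ≤ 1296 = 6⁴, so L = 6.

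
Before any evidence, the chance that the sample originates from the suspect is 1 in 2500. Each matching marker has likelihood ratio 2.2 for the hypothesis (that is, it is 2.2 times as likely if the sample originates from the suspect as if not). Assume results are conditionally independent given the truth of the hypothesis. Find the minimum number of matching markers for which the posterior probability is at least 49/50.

15

Prior odds: 0.0004 ÷ 0.9996 = 1/2499.
Likelihood ratio per matching marker = 2.2.
Target posterior odds = 0.98/0.02 = 49.
Need (1/2499) × 2.2ⁿ ≥ 49, i.e. 2.2ⁿ ≥ 122451.
2.2¹⁴ ≈62218.2 falls short of 122451 but 2.2¹⁵ ≈136880 reaches it, so n = 15.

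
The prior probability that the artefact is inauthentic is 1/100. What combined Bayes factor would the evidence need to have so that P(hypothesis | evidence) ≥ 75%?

297

Prior odds = 0.01/0.99 = 1/99.
Target odds = 0.75/0.25 = 3.
Required Bayes factor = 3 ÷ (1/99) = 297.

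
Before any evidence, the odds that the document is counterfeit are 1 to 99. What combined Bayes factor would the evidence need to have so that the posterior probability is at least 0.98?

4851

Prior odds = 1/99.
Target odds = 0.98/0.02 = 49.
Required Bayes factor = 49 ÷ (1/99) = 4851.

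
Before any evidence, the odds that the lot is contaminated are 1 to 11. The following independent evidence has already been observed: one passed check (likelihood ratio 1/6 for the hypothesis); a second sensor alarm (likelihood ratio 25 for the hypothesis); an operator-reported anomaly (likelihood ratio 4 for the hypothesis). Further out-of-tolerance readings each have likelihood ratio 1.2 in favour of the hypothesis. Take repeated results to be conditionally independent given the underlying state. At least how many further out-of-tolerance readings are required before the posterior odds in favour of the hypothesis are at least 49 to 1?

Prior odds = 1/11.
Combined Bayes factor of the evidence already in hand = (1/6) × 25 × 4 = 50/3.
Odds after that evidence = (1/11) × 50/3 = 50/33.
Target odds = 49.
Need 1.2ⁿ ≥ 49 ÷ (50/33) = 32.34.
1.2¹⁹ ≈31.948 falls short of 32.34 but 1.2²⁰ ≈38.3376 reaches it, so n = 20.

20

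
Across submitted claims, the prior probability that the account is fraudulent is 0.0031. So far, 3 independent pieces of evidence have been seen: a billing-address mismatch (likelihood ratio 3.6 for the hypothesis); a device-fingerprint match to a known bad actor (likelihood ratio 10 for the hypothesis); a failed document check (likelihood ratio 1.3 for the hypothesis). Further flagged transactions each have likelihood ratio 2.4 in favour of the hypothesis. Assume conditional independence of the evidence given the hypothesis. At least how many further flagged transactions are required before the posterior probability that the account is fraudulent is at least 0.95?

Prior odds = 0.0031/0.9969 = 31/9969.
Combined Bayes factor of the evidence already in hand = 3.6 × 10 × 1.3 = 46.8.
Odds after that evidence = (31/9969) × 46.8 = 2418/16615.
Target odds = 0.95/0.05 = 19.
Need 2.4ⁿ ≥ 19 ÷ (2418/16615) = 315685/2418.
2.4⁵ = 79.62624 falls short of 315685/2418 but 2.4⁶ = 2985984/15625 reaches it, so n = 6.

6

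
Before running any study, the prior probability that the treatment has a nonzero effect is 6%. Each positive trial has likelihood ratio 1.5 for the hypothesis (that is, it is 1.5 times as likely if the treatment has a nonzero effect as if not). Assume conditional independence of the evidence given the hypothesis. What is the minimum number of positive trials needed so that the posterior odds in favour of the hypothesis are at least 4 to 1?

Prior odds: 0.06 ÷ 0.94 = 3/47.
Likelihood ratio per positive trial = 1.5.
Target odds = 4.
Require 1.5ⁿ ≥ 4 ÷ (3/47) = 188/3.
1.5¹⁰ = 59049/1024 falls short of 188/3 but 1.5¹¹ = 177147/2048 reaches it, so n = 11.

11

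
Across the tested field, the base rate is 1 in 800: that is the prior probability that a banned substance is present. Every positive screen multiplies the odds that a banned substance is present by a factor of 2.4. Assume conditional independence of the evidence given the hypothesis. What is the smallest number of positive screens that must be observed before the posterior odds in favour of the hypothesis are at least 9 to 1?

11

Prior odds = 0.00125/0.99875 = 1/799.
Likelihood ratio per positive screen = 2.4.
Target odds = 9.
Need (1/799) × 2.4ⁿ ≥ 9, i.e. 2.4ⁿ ≥ 7191.
2.4¹⁰ ≈6340.34 falls short of 7191 but 2.4¹¹ ≈15216.8 reaches it, so n = 11.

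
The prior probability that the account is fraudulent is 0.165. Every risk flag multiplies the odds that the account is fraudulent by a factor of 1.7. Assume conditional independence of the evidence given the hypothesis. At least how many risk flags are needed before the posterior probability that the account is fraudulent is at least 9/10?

8

Prior odds: 0.165 ÷ 0.835 = 33/167.
Likelihood ratio per risk flag = 1.7.
Target posterior odds = 0.9/0.1 = 9.
Need (33/167) × 1.7ⁿ ≥ 9, i.e. 1.7ⁿ ≥ 501/11.
1.7⁷ = 410338673/10000000 falls short of 501/11 but 1.7⁸ ≈69.7576 reaches it, so n = 8.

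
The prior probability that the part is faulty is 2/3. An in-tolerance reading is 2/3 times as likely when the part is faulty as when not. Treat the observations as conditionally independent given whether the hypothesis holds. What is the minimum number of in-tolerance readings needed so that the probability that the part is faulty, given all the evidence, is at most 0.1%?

Prior odds = (2/3)/(1/3) = 2.
Likelihood ratio per in-tolerance reading = 2/3.
Target posterior odds = 0.001/0.999 = 1/999.
Need 2 × (2/3)ⁿ ≤ 1/999, i.e. (2/3)ⁿ ≤ 1/1998.
(2/3)¹⁸ = 262144/387420489 is still above 1/1998 but (2/3)¹⁹ ≈0.000451093 is at or below it, so n = 19.

19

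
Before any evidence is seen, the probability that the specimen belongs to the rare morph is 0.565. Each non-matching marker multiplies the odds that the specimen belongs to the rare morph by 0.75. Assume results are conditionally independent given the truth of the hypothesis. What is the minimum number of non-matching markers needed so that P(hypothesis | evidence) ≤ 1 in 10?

9

Prior odds: 0.565 ÷ 0.435 = 113/87.
Likelihood ratio per non-matching marker = 0.75.
Target posterior odds = 0.1/0.9 = 1/9.
Need (113/87) × 0.75ⁿ ≤ 1/9, i.e. 0.75ⁿ ≤ 29/339.
0.75⁸ = 6561/65536 is still above 29/339 but 0.75⁹ = 19683/262144 is at or below it, so n = 9.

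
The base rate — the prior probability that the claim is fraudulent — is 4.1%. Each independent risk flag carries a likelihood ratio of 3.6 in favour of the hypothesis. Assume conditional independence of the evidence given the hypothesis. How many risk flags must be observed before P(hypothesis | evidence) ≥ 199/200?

7

Prior odds = 0.041/0.959 = 41/959.
Likelihood ratio per risk flag = 3.6.
Target odds: 0.995 ÷ 0.005 = 199.
Need (41/959) × 3.6ⁿ ≥ 199, i.e. 3.6ⁿ ≥ 190841/41.
3.6⁶ = 34012224/15625 falls short of 190841/41 but 3.6⁷ = 612220032/78125 reaches it, so n = 7.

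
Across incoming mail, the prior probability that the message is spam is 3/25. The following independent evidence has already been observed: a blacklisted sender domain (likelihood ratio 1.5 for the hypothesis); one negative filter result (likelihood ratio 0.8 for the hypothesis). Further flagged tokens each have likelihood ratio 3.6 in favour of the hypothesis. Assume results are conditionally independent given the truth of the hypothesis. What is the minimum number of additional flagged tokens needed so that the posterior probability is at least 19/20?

4

Prior odds = 0.12/0.88 = 3/22.
Combined Bayes factor of the evidence already in hand = 1.5 × 0.8 = 1.2.
Odds after that evidence = (3/22) × 1.2 = 9/55.
Target odds = 0.95/0.05 = 19.
Need 3.6ⁿ ≥ 19 ÷ (9/55) = 1045/9.
3.6³ = 46.656 falls short of 1045/9 but 3.6⁴ = 167.9616 reaches it, so n = 4.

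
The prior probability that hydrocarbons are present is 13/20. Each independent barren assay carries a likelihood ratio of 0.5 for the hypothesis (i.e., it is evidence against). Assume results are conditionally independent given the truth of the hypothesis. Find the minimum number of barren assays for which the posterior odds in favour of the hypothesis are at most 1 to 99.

Prior odds = 0.65/0.35 = 13/7.
Likelihood ratio per barren assay = 0.5.
Target odds = 1/99.
Need (13/7) × 0.5ⁿ ≤ 1/99, i.e. 0.5ⁿ ≤ 7/1287.
0.5⁷ = 0.0078125 is still above 7/1287 but 0.5⁸ = 0.00390625 is at or below it, so n = 8.

8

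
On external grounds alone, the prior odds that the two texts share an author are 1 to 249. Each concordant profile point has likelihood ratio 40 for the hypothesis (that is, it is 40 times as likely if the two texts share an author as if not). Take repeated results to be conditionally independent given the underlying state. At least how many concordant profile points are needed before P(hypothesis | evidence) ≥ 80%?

2

Prior odds = 1/249.
Likelihood ratio per concordant profile point = 40.
Target odds: 0.8 ÷ 0.2 = 4.
Require 40ⁿ ≥ 4 ÷ (1/249) = 996.
40¹ = 40 falls short of 996 but 40² = 1600 reaches it, so n = 2.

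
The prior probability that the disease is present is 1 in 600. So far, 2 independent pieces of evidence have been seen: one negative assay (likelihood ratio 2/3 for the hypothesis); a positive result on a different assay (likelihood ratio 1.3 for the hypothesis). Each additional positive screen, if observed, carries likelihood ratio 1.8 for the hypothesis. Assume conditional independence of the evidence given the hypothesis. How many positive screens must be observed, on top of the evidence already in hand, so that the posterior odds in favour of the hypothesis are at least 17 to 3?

Prior odds = (1/600)/(599/600) = 1/599.
Combined Bayes factor of the evidence already in hand = (2/3) × 1.3 = 13/15.
Odds after that evidence = (1/599) × 13/15 = 13/8985.
Target odds = 17/3.
Need 1.8ⁿ ≥ 17/3 ÷ (13/8985) = 50915/13.
1.8¹⁴ ≈3748.13 falls short of 50915/13 but 1.8¹⁵ ≈6746.64 reaches it, so n = 15.

15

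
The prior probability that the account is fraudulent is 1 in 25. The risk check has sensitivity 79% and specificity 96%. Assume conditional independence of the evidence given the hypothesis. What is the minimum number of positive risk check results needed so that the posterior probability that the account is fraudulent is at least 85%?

2

Prior odds: 0.04 ÷ 0.96 = 1/24.
False-positive rate = 1 − 0.96 = 0.04; likelihood ratio of a positive = 0.79/0.04 = 19.75.
Target posterior odds = 0.85/0.15 = 17/3.
Require 19.75ⁿ ≥ 17/3 ÷ (1/24) = 136.
19.75¹ = 19.75 falls short of 136 but 19.75² = 390.0625 reaches it, so n = 2.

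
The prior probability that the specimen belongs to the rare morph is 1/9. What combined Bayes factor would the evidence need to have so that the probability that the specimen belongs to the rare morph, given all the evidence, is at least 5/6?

Prior odds = (1/9)/(8/9) = 0.125.
Target odds = (5/6)/(1/6) = 5.
Required Bayes factor = 5 ÷ 0.125 = 40.

40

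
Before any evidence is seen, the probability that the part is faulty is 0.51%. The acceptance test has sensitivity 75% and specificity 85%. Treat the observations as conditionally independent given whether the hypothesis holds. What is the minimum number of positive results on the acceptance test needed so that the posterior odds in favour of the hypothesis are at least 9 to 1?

5

Prior odds: 0.0051 ÷ 0.9949 = 51/9949.
False-positive rate = 1 − 0.85 = 0.15; likelihood ratio of a positive = 0.75/0.15 = 5.
Target odds = 9.
Require 5ⁿ ≥ 9 ÷ (51/9949) = 29847/17.
5⁴ = 625 falls short of 29847/17 but 5⁵ = 3125 reaches it, so n = 5.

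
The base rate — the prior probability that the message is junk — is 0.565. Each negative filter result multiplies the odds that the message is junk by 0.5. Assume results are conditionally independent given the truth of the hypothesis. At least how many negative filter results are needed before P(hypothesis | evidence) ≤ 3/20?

Prior odds: 0.565 ÷ 0.435 = 113/87.
Likelihood ratio per negative filter result = 0.5.
Target odds: 0.15 ÷ 0.85 = 3/17.
Need (113/87) × 0.5ⁿ ≤ 3/17, i.e. 0.5ⁿ ≤ 261/1921.
0.5² = 0.25 is still above 261/1921 but 0.5³ = 0.125 is at or below it, so n = 3.

3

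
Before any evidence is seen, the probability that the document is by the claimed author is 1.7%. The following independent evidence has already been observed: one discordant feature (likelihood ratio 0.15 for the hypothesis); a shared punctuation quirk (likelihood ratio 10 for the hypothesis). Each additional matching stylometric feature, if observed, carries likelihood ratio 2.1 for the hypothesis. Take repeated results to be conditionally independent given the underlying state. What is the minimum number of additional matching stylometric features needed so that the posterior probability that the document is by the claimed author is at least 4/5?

Prior odds = 0.017/0.983 = 17/983.
Combined Bayes factor of the evidence already in hand = 0.15 × 10 = 1.5.
Odds after that evidence = (17/983) × 1.5 = 51/1966.
Target odds = 0.8/0.2 = 4.
Need 2.1ⁿ ≥ 4 ÷ (51/1966) = 7864/51.
2.1⁶ = 85766121/1000000 falls short of 7864/51 but 2.1⁷ ≈180.109 reaches it, so n = 7.

7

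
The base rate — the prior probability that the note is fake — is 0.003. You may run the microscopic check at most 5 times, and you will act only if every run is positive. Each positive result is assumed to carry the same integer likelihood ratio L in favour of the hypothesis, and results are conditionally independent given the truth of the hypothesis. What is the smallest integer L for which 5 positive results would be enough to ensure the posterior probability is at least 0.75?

Prior odds = 0.003/0.997 = 3/997.
Target odds = 0.75/0.25 = 3.
Need L⁵ ≥ 3 ÷ (3/997) = 997.
3⁵ = 243 < 997 ≤ 1024 = 4⁵, so L = 4.

4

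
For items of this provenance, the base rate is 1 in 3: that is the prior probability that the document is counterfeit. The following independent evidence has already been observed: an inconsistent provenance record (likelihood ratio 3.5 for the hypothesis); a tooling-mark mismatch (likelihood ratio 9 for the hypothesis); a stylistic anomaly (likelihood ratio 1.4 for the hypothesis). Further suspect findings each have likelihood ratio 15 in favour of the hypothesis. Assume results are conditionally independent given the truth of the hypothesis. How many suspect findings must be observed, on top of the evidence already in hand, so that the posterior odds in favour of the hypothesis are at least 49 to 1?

1

Prior odds = (1/3)/(2/3) = 0.5.
Combined Bayes factor of the evidence already in hand = 3.5 × 9 × 1.4 = 44.1.
Odds after that evidence = 0.5 × 44.1 = 22.05.
Target odds = 49.
Need 15ⁿ ≥ 49 ÷ 22.05 = 20/9.
15¹ = 15, which meets the required 20/9; so n = 1.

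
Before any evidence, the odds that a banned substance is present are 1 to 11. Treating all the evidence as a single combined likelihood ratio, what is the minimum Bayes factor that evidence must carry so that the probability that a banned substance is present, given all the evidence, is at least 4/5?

Prior odds = 1/11.
Target odds = 0.8/0.2 = 4.
Required Bayes factor = 4 ÷ (1/11) = 44.

44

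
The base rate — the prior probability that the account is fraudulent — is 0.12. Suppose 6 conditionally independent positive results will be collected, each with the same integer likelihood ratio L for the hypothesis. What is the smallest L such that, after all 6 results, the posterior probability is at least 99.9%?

Prior odds = 0.12/0.88 = 3/22.
Target odds = 0.999/0.001 = 999.
Need L⁶ ≥ 999 ÷ (3/22) = 7326.
4⁶ = 4096 < 7326 ≤ 15625 = 5⁶, so L = 5.

5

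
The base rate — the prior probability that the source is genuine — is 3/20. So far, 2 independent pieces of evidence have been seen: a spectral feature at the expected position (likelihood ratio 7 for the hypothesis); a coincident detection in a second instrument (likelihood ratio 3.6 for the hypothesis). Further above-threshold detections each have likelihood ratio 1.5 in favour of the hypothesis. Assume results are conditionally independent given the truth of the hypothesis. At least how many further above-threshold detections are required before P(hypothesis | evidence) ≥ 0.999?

14

Prior odds = 0.15/0.85 = 3/17.
Combined Bayes factor of the evidence already in hand = 7 × 3.6 = 25.2.
Odds after that evidence = (3/17) × 25.2 = 378/85.
Target odds = 0.999/0.001 = 999.
Need 1.5ⁿ ≥ 999 ÷ (378/85) = 3145/14.
1.5¹³ = 1594323/8192 falls short of 3145/14 but 1.5¹⁴ = 4782969/16384 reaches it, so n = 14.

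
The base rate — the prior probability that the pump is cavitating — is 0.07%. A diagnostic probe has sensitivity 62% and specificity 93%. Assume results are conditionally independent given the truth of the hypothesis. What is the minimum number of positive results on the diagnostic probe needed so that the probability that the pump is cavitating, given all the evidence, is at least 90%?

Prior odds: 0.0007 ÷ 0.9993 = 7/9993.
False-positive rate = 1 − 0.93 = 0.07; likelihood ratio of a positive = 0.62/0.07 = 62/7.
Target odds: 0.9 ÷ 0.1 = 9.
Require (62/7)ⁿ ≥ 9 ÷ (7/9993) = 89937/7.
(62/7)⁴ = 14776336/2401 falls short of 89937/7 but (62/7)⁵ = 916132832/16807 reaches it, so n = 5.

5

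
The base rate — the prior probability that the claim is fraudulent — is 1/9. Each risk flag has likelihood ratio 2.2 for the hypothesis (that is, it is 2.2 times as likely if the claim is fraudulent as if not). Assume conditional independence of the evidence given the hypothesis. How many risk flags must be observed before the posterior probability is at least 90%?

Prior odds: (1/9) ÷ (8/9) = 0.125.
Likelihood ratio per risk flag = 2.2.
Target odds: 0.9 ÷ 0.1 = 9.
Need 0.125 × 2.2ⁿ ≥ 9, i.e. 2.2ⁿ ≥ 72.
2.2⁵ = 51.53632 falls short of 72 but 2.2⁶ = 1771561/15625 reaches it, so n = 6.

6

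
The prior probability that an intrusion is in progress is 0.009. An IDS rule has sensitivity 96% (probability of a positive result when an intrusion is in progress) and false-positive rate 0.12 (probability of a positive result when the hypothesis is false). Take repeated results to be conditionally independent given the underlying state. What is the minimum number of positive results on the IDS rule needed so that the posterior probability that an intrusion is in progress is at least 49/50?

5

Prior odds: 0.009 ÷ 0.991 = 9/991.
Likelihood ratio of a positive result = 0.96/0.12 = 8.
Target odds: 0.98 ÷ 0.02 = 49.
Require 8ⁿ ≥ 49 ÷ (9/991) = 48559/9.
8⁴ = 4096 falls short of 48559/9 but 8⁵ = 32768 reaches it, so n = 5.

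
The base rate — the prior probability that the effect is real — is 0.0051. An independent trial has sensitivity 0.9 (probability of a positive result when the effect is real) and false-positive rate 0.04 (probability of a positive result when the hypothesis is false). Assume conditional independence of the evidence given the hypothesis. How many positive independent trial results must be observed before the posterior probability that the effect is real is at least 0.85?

3

Prior odds = 0.0051/0.9949 = 51/9949.
Likelihood ratio of a positive result = 0.9/0.04 = 22.5.
Target posterior odds = 0.85/0.15 = 17/3.
Need (51/9949) × 22.5ⁿ ≥ 17/3, i.e. 22.5ⁿ ≥ 9949/9.
22.5² = 506.25 falls short of 9949/9 but 22.5³ = 11390.625 reaches it, so n = 3.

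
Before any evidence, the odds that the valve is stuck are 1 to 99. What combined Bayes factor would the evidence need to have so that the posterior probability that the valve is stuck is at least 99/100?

Prior odds = 1/99.
Target odds = 0.99/0.01 = 99.
Required Bayes factor = 99 ÷ (1/99) = 9801.

9801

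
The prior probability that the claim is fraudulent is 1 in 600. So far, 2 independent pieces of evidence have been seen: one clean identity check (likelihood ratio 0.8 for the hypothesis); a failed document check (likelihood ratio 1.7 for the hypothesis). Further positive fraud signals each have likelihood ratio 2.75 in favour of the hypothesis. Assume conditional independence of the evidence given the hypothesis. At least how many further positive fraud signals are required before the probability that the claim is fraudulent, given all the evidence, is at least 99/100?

11

Prior odds = (1/600)/(599/600) = 1/599.
Combined Bayes factor of the evidence already in hand = 0.8 × 1.7 = 1.36.
Odds after that evidence = (1/599) × 1.36 = 34/14975.
Target odds = 0.99/0.01 = 99.
Need 2.75ⁿ ≥ 99 ÷ (34/14975) = 1482525/34.
2.75¹⁰ ≈24735.9 falls short of 1482525/34 but 2.75¹¹ ≈68023.6 reaches it, so n = 11.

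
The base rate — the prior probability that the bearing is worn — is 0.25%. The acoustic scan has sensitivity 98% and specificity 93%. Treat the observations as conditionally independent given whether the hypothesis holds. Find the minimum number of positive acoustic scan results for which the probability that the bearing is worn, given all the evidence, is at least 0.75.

Prior odds: 0.0025 ÷ 0.9975 = 1/399.
False-positive rate = 1 − 0.93 = 0.07; likelihood ratio of a positive = 0.98/0.07 = 14.
Target posterior odds = 0.75/0.25 = 3.
Require 14ⁿ ≥ 3 ÷ (1/399) = 1197.
14² = 196 falls short of 1197 but 14³ = 2744 reaches it, so n = 3.

3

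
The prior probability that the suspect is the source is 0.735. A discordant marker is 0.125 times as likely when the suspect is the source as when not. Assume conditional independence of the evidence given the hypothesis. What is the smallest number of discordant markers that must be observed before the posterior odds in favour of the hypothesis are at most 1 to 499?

4

Prior odds: 0.735 ÷ 0.265 = 147/53.
Likelihood ratio per discordant marker = 0.125.
Target odds = 1/499.
Need (147/53) × 0.125ⁿ ≤ 1/499, i.e. 0.125ⁿ ≤ 53/73353.
0.125³ = 0.001953125 is still above 53/73353 but 0.125⁴ = 1/4096 is at or below it, so n = 4.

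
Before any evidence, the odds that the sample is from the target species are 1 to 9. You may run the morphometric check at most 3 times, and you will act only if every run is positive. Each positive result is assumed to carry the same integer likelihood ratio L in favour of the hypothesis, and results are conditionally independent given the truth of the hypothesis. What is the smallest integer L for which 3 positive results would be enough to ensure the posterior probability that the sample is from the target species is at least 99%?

Prior odds = 1/9.
Target odds = 0.99/0.01 = 99.
Need L³ ≥ 99 ÷ (1/9) = 891.
9³ = 729 < 891 ≤ 1000 = 10³, so L = 10.

10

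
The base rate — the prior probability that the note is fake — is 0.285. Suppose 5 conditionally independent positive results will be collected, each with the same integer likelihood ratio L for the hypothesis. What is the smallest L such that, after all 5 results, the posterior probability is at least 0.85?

2

Prior odds = 0.285/0.715 = 57/143.
Target odds = 0.85/0.15 = 17/3.
Need L⁵ ≥ 17/3 ÷ (57/143) = 2431/171.
1⁵ = 1 < 2431/171 ≤ 32 = 2⁵, so L = 2.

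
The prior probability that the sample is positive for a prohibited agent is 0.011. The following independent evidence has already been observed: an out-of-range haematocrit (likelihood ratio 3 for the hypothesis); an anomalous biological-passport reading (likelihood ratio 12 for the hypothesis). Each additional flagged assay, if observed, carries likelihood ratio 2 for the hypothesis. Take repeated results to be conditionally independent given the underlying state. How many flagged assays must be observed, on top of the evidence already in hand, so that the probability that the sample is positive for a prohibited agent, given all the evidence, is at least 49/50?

Prior odds = 0.011/0.989 = 11/989.
Combined Bayes factor of the evidence already in hand = 3 × 12 = 36.
Odds after that evidence = (11/989) × 36 = 396/989.
Target odds = 0.98/0.02 = 49.
Need 2ⁿ ≥ 49 ÷ (396/989) = 48461/396.
2⁶ = 64 falls short of 48461/396 but 2⁷ = 128 reaches it, so n = 7.

7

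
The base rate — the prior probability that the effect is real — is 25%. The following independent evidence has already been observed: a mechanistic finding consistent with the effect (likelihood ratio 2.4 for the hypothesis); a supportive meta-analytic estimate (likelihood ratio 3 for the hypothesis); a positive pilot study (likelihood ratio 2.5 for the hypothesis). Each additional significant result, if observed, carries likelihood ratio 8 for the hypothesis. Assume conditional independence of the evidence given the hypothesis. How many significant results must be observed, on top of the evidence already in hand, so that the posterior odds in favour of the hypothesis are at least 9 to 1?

1

Prior odds = 0.25/0.75 = 1/3.
Combined Bayes factor of the evidence already in hand = 2.4 × 3 × 2.5 = 18.
Odds after that evidence = (1/3) × 18 = 6.
Target odds = 9.
Need 8ⁿ ≥ 9 ÷ 6 = 1.5.
8¹ = 8, which meets the required 1.5; so n = 1.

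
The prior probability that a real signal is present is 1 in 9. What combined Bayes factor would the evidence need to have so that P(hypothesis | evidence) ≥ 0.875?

Prior odds = (1/9)/(8/9) = 0.125.
Target odds = 0.875/0.125 = 7.
Required Bayes factor = 7 ÷ 0.125 = 56.

56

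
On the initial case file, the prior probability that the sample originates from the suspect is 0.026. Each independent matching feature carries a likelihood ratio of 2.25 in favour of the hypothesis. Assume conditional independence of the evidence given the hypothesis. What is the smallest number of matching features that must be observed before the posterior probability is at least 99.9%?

Prior odds: 0.026 ÷ 0.974 = 13/487.
Likelihood ratio per matching feature = 2.25.
Target posterior odds = 0.999/0.001 = 999.
Require 2.25ⁿ ≥ 999 ÷ (13/487) = 486513/13.
2.25¹² ≈16834.1 falls short of 486513/13 but 2.25¹³ ≈37876.8 reaches it, so n = 13.

13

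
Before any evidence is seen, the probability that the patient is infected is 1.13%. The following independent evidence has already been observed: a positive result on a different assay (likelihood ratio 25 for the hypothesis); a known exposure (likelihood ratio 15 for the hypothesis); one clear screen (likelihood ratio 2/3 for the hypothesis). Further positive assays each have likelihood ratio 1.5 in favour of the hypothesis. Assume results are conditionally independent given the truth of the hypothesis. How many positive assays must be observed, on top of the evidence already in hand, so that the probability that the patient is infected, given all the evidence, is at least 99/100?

9

Prior odds = 0.0113/0.9887 = 113/9887.
Combined Bayes factor of the evidence already in hand = 25 × 15 × (2/3) = 250.
Odds after that evidence = (113/9887) × 250 = 28250/9887.
Target odds = 0.99/0.01 = 99.
Need 1.5ⁿ ≥ 99 ÷ (28250/9887) = 978813/28250.
1.5⁸ = 25.62890625 falls short of 978813/28250 but 1.5⁹ = 19683/512 reaches it, so n = 9.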